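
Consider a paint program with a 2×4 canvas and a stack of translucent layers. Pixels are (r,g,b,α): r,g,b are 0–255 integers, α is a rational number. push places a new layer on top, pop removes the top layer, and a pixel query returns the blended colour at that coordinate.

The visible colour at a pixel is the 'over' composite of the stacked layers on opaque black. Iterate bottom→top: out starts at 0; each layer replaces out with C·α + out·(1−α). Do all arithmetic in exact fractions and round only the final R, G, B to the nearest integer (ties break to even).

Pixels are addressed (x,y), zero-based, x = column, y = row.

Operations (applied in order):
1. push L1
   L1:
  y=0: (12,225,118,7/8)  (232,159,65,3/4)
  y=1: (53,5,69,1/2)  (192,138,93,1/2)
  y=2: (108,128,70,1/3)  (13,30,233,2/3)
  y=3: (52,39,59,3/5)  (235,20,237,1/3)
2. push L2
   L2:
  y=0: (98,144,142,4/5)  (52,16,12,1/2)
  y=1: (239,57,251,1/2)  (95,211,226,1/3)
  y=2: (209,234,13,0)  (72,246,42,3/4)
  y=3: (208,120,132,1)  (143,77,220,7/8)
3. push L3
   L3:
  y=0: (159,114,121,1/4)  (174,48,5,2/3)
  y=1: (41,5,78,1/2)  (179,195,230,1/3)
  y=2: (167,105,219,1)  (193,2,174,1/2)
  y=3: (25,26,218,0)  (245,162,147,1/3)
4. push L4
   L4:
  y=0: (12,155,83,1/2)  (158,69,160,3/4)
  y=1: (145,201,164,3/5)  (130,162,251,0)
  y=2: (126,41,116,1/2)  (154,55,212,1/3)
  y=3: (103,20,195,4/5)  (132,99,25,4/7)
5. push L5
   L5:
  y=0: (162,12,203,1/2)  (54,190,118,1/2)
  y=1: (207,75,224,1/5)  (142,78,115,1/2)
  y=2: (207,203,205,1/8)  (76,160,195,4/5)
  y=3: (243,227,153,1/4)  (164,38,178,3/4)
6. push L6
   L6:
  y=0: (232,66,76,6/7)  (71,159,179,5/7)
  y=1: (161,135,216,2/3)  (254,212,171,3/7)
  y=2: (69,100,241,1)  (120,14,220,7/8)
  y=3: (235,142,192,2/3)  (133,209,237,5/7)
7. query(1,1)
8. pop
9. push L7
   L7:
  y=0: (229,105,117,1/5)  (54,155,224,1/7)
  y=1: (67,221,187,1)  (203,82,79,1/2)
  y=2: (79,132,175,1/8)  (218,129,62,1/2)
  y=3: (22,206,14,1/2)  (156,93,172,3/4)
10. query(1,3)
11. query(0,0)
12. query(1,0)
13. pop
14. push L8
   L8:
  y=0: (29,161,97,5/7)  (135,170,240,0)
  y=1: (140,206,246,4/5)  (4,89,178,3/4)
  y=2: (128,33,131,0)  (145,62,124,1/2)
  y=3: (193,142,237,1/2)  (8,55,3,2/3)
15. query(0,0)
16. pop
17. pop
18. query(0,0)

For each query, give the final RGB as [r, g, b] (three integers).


query (1,1) [L1,L2,L3,L4,L5,L6] — begin 0,0,0
+L1 (α=1/2) → [96, 69, 93/2]
+L2 (α=1/3) → [287/3, 349/3, 319/3]
+L3 (α=1/3) → [1111/9, 1283/9, 1328/9]
+L4 (α=0) → [1111/9, 1283/9, 1328/9]
+L5 (α=1/2) → [2389/18, 1985/18, 2363/18]
+L6 (α=3/7) → [11636/63, 9694/63, 9343/63]
rounded: [185, 154, 148]

query (1,3) [L1,L2,L3,L4,L5,L7] — begin 0,0,0
L1 α=1/3: [235/3, 20/3, 79]
L2 α=7/8: [1619/12, 1637/24, 1619/8]
L3 α=1/3: [3089/18, 3581/36, 2207/12]
L4 α=4/7: [6257/42, 8333/84, 2607/28]
L5 α=3/4: [26921/168, 17909/336, 17559/112]
L7 α=3/4: [105545/672, 111653/1344, 75351/448]
= [157, 83, 168]

(0,0) stack=L1,L2,L3,L4,L5,L7; from [0,0,0]:
L1 α=7/8: [21/2, 1575/8, 413/4]
L2 α=4/5: [161/2, 6183/40, 537/4]
L3 α=1/4: [801/8, 23109/160, 2095/16]
L4 α=1/2: [897/16, 47909/320, 3423/32]
L5 α=1/2: [3489/32, 51749/640, 9919/64]
L7 α=1/5: [5321/40, 68549/800, 11791/80]
→ [133, 86, 147]

query (1,0) [L1,L2,L3,L4,L5,L7] — begin 0,0,0
L1 α=3/4: [174, 477/4, 195/4]
L2 α=1/2: [113, 541/8, 243/8]
L3 α=2/3: [461/3, 1309/24, 323/24]
L4 α=3/4: [1883/12, 6277/96, 11843/96]
L5 α=1/2: [2531/24, 24517/192, 23171/192]
L7 α=1/7: [2747/28, 4211/32, 30339/224]
→ [98, 132, 135]

(0,0) stack=L1,L2,L3,L4,L5,L8; from [0,0,0]:
L1 α=7/8: [21/2, 1575/8, 413/4]
L2 α=4/5: [161/2, 6183/40, 537/4]
L3 α=1/4: [801/8, 23109/160, 2095/16]
L4 α=1/2: [897/16, 47909/320, 3423/32]
L5 α=1/2: [3489/32, 51749/640, 9919/64]
L8 α=5/7: [5809/112, 309349/2240, 25439/224]
rounded: [52, 138, 114]

query (0,0) [L1,L2,L3,L4] — begin 0,0,0
+L1 (α=7/8) → [21/2, 1575/8, 413/4]
+L2 (α=4/5) → [161/2, 6183/40, 537/4]
+L3 (α=1/4) → [801/8, 23109/160, 2095/16]
+L4 (α=1/2) → [897/16, 47909/320, 3423/32]
→ [56, 150, 107]


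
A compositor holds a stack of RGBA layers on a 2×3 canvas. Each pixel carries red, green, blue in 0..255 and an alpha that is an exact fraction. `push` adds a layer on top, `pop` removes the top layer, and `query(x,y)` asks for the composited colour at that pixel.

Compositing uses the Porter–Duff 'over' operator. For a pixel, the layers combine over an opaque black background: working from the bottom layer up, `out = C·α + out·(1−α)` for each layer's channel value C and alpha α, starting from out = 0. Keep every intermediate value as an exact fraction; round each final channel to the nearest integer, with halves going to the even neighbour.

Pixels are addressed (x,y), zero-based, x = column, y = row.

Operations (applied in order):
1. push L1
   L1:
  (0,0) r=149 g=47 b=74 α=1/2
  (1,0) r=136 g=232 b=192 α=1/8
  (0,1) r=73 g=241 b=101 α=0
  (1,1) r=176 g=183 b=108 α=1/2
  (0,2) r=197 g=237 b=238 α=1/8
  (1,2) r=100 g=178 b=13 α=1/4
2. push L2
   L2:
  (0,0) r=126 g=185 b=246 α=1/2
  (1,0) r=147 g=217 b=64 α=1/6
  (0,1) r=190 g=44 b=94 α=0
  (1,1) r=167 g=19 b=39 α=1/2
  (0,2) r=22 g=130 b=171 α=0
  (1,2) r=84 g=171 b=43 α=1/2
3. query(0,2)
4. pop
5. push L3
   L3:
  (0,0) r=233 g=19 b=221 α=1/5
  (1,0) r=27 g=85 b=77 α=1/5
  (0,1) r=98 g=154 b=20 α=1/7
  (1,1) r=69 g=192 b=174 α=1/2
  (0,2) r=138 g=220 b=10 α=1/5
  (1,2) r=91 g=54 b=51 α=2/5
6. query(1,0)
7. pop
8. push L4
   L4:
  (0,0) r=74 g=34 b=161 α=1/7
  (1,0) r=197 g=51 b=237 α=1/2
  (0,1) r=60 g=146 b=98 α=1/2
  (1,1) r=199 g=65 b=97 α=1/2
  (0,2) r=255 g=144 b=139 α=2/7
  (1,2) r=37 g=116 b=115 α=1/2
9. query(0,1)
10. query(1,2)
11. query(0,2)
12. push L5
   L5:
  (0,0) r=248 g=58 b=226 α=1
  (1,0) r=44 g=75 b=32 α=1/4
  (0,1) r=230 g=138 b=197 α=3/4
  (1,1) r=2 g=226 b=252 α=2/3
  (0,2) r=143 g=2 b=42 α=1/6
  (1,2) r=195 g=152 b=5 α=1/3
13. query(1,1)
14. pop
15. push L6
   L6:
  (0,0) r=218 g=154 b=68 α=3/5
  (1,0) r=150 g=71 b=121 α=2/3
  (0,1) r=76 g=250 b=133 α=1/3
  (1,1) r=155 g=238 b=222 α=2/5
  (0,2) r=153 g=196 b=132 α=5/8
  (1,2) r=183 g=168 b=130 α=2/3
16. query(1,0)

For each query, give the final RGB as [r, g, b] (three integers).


query (0,2) [L1,L2] — begin 0,0,0
L1 α=1/8: [197/8, 237/8, 119/4]
L2 α=0: [197/8, 237/8, 119/4]
→ [25, 30, 30]

at x=1,y=0 over L1,L3:
after L1 α=1/8: [17, 29, 24]
after L3 α=1/5: [19, 201/5, 173/5]
→ [19, 40, 35]

query (0,1) [L1,L4] — begin 0,0,0
after L1 α=0: [0, 0, 0]
after L4 α=1/2: [30, 73, 49]
→ [30, 73, 49]

at x=1,y=2 over L1,L4:
after L1 α=1/4: [25, 89/2, 13/4]
after L4 α=1/2: [31, 321/4, 473/8]
= [31, 80, 59]

(0,2) stack=L1,L4; from [0,0,0]:
L1 α=1/8: [197/8, 237/8, 119/4]
L4 α=2/7: [5065/56, 3489/56, 1707/28]
= [90, 62, 61]

(1,1) stack=L1,L4,L5; from [0,0,0]:
after L1 α=1/2: [88, 183/2, 54]
after L4 α=1/2: [287/2, 313/4, 151/2]
after L5 α=2/3: [295/6, 707/4, 1159/6]
→ [49, 177, 193]

query (1,0) [L1,L4,L6] — begin 0,0,0
+L1 (α=1/8) → [17, 29, 24]
+L4 (α=1/2) → [107, 40, 261/2]
+L6 (α=2/3) → [407/3, 182/3, 745/6]
= [136, 61, 124]


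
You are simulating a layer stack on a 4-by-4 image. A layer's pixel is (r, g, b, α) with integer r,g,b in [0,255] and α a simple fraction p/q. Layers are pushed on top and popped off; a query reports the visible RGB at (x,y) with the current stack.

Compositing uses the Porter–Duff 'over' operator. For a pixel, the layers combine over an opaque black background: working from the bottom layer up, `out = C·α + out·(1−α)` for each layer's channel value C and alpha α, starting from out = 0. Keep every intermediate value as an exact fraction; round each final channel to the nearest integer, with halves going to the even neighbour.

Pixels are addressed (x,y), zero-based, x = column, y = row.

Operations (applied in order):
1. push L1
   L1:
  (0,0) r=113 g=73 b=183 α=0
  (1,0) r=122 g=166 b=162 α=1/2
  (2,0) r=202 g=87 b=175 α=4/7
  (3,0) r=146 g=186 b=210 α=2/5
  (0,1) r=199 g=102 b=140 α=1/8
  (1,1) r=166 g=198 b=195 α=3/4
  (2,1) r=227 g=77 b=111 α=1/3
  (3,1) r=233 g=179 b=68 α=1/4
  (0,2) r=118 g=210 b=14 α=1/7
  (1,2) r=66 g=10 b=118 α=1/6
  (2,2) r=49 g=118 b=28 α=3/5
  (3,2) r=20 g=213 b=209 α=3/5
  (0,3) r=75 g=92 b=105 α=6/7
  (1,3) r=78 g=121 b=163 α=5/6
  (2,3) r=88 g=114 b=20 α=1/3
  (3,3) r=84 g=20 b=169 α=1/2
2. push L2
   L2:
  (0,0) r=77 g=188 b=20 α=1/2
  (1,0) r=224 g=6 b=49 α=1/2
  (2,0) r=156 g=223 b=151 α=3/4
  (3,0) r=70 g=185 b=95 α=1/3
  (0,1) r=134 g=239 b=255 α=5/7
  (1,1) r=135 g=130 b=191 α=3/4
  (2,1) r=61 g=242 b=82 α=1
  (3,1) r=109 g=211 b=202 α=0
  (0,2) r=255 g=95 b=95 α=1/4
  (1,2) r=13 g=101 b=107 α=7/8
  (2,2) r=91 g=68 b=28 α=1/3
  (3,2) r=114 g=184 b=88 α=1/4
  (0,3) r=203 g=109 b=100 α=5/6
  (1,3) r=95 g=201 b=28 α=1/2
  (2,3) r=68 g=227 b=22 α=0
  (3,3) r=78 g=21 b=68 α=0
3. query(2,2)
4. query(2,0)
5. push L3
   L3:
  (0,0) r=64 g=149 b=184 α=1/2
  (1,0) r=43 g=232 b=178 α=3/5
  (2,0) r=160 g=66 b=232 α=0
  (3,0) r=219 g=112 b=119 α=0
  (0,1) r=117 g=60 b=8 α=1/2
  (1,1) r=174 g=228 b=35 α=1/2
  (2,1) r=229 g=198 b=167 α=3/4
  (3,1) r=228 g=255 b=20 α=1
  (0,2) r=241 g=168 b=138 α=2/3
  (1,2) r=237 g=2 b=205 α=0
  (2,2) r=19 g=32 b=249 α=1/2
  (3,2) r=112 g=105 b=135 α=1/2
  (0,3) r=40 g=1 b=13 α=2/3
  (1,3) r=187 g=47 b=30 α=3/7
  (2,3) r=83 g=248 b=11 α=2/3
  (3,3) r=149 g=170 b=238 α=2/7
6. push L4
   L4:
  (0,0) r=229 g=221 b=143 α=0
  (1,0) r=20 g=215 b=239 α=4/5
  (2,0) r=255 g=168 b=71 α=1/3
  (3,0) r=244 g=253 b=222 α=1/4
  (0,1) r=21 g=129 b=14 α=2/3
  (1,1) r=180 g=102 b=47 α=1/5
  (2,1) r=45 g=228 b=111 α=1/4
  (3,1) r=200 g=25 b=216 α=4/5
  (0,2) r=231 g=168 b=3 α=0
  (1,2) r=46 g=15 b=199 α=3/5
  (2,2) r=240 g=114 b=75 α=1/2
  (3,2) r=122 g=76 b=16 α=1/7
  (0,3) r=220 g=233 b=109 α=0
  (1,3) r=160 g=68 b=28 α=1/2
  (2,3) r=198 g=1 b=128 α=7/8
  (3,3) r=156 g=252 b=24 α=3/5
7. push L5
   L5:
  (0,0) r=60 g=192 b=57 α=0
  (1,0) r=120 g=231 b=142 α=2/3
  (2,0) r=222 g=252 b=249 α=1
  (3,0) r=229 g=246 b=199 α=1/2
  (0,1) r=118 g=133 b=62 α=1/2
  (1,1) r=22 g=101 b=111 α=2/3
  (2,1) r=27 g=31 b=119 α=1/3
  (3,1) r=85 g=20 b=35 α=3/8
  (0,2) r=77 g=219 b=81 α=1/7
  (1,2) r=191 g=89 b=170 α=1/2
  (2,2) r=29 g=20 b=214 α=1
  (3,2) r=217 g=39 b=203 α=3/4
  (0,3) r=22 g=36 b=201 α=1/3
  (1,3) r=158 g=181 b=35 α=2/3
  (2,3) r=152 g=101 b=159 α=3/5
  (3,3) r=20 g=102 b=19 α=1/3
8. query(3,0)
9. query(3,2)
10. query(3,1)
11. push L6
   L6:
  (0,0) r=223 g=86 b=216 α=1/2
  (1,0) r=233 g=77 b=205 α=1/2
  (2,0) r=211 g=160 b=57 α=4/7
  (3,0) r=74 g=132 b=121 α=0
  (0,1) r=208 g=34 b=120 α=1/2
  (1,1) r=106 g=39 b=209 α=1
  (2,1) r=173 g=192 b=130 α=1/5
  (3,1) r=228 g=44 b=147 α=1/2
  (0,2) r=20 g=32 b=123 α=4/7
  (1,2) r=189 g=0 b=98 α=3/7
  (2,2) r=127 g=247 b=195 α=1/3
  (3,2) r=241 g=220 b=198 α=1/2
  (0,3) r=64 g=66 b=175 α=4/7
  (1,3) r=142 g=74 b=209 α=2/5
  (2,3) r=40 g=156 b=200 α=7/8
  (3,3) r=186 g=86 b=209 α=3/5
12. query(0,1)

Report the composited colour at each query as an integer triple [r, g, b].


query (2,2) [L1,L2] — begin 0,0,0
+L1 (α=3/5) → [147/5, 354/5, 84/5]
+L2 (α=1/3) → [749/15, 1048/15, 308/15]
= [50, 70, 21]

query (2,0) [L1,L2] — begin 0,0,0
L1 α=4/7: [808/7, 348/7, 100]
L2 α=3/4: [1021/7, 5031/28, 553/4]
→ [146, 180, 138]

(3,0) stack=L1,L2,L3,L4,L5; from [0,0,0]:
L1 α=2/5: [292/5, 372/5, 84]
L2 α=1/3: [934/15, 1669/15, 263/3]
L3 α=0: [934/15, 1669/15, 263/3]
L4 α=1/4: [1077/10, 1467/10, 485/4]
L5 α=1/2: [3367/20, 3927/20, 1281/8]
rounded: [168, 196, 160]

(3,2) stack=L1,L2,L3,L4,L5; from [0,0,0]:
+L1 (α=3/5) → [12, 639/5, 627/5]
+L2 (α=1/4) → [75/2, 2837/20, 2321/20]
+L3 (α=1/2) → [299/4, 4937/40, 5021/40]
+L4 (α=1/7) → [163/2, 2333/20, 15383/140]
+L5 (α=3/4) → [1465/8, 4673/80, 100643/560]
rounded: [183, 58, 180]

at x=3,y=1 over L1,L2,L3,L4,L5:
+L1 (α=1/4) → [233/4, 179/4, 17]
+L2 (α=0) → [233/4, 179/4, 17]
+L3 (α=1) → [228, 255, 20]
+L4 (α=4/5) → [1028/5, 71, 884/5]
+L5 (α=3/8) → [1283/8, 415/8, 989/8]
→ [160, 52, 124]

at x=0,y=1 over L1,L2,L3,L4,L5,L6:
L1 α=1/8: [199/8, 51/4, 35/2]
L2 α=5/7: [2879/28, 2441/14, 1310/7]
L3 α=1/2: [6155/56, 3281/28, 683/7]
L4 α=2/3: [8507/168, 10505/84, 293/7]
L5 α=1/2: [28331/336, 21677/168, 727/14]
L6 α=1/2: [98219/672, 27389/336, 2407/28]
= [146, 82, 86]


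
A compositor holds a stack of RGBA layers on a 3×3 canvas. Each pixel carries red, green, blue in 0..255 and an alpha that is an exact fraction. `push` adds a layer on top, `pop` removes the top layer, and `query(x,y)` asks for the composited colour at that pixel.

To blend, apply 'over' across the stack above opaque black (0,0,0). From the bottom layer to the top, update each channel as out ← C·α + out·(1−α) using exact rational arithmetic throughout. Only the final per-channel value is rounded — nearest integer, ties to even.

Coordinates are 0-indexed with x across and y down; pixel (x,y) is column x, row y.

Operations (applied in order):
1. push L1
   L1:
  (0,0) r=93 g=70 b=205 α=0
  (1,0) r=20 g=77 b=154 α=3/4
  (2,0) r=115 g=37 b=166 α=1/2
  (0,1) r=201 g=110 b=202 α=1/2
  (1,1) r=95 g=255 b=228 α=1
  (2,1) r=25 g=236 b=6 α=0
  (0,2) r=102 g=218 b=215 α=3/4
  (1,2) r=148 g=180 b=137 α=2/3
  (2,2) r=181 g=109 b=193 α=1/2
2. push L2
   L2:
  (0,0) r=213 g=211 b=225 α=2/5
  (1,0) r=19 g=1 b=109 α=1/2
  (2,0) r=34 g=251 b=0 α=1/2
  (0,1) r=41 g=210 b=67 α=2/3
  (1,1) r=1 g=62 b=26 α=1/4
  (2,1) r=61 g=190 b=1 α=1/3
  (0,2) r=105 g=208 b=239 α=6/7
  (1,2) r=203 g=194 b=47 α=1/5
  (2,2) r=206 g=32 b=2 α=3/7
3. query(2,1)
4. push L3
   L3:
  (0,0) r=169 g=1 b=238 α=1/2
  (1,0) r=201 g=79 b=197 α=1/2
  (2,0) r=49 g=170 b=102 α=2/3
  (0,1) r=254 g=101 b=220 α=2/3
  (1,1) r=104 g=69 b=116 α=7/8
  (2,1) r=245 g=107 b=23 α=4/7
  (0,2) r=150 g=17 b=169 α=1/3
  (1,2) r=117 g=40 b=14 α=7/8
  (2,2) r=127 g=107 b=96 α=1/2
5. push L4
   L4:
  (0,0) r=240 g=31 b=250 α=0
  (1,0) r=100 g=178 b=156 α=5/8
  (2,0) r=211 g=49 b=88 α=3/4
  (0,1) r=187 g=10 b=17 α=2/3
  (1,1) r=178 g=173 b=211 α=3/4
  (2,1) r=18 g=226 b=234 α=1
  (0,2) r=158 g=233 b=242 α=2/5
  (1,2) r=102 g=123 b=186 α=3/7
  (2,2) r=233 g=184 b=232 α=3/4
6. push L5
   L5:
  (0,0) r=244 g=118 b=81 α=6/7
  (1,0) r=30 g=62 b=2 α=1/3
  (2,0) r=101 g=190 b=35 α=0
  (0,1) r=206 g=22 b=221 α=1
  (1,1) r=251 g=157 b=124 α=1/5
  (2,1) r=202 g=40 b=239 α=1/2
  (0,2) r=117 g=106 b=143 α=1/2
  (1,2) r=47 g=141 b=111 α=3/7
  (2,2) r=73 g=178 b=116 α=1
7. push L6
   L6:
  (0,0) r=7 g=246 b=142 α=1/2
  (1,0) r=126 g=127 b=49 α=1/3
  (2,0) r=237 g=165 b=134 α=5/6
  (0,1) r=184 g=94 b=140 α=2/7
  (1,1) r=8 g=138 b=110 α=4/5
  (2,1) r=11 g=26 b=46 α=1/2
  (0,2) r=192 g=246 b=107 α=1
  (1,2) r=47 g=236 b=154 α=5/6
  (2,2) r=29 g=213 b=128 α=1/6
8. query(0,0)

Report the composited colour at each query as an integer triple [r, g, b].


at x=2,y=1 over L1,L2:
+L1 (α=0) → [0, 0, 0]
+L2 (α=1/3) → [61/3, 190/3, 1/3]
rounded: [20, 63, 0]

query (0,0) [L1,L2,L3,L4,L5,L6] — begin 0,0,0
+L1 (α=0) → [0, 0, 0]
+L2 (α=2/5) → [426/5, 422/5, 90]
+L3 (α=1/2) → [1271/10, 427/10, 164]
+L4 (α=0) → [1271/10, 427/10, 164]
+L5 (α=6/7) → [2273/10, 7507/70, 650/7]
+L6 (α=1/2) → [2343/20, 24727/140, 822/7]
→ [117, 177, 117]


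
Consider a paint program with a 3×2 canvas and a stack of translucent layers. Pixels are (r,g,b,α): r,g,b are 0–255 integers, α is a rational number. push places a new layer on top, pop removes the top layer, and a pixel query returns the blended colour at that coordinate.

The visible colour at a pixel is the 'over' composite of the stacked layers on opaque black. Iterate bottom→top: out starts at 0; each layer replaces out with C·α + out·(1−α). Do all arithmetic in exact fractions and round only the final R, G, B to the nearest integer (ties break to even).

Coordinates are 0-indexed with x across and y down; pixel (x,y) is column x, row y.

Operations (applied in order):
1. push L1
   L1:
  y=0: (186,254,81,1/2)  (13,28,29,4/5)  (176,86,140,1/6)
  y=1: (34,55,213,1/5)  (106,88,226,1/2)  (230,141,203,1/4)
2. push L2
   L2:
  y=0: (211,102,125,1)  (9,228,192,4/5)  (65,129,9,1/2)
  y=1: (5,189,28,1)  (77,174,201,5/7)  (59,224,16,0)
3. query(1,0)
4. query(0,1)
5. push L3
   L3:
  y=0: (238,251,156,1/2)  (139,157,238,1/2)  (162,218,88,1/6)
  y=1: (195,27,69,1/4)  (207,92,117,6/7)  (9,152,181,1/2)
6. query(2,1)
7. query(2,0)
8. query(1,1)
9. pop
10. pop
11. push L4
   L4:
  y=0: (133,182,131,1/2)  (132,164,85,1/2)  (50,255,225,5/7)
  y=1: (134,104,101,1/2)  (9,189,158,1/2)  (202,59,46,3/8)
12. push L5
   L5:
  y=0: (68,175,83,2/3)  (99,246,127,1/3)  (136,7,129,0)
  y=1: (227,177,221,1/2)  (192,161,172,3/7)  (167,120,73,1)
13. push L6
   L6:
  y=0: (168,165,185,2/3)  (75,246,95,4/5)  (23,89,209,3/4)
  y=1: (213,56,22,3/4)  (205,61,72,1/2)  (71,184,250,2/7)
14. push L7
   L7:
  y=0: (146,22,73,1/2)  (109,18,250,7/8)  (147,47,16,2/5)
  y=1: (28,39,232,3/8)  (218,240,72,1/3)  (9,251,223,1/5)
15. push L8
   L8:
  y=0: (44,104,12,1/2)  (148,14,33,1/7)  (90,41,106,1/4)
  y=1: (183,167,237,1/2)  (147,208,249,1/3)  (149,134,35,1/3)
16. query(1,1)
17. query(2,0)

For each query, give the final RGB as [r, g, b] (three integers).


(1,0) stack=L1,L2; from [0,0,0]:
L1 α=4/5: [52/5, 112/5, 116/5]
L2 α=4/5: [232/25, 4672/25, 3956/25]
rounded: [9, 187, 158]

at x=0,y=1 over L1,L2:
+L1 (α=1/5) → [34/5, 11, 213/5]
+L2 (α=1) → [5, 189, 28]
rounded: [5, 189, 28]

query (2,1) [L1,L2,L3] — begin 0,0,0
L1 α=1/4: [115/2, 141/4, 203/4]
L2 α=0: [115/2, 141/4, 203/4]
L3 α=1/2: [133/4, 749/8, 927/8]
= [33, 94, 116]

query (2,0) [L1,L2,L3] — begin 0,0,0
L1 α=1/6: [88/3, 43/3, 70/3]
L2 α=1/2: [283/6, 215/3, 97/6]
L3 α=1/6: [2387/36, 1729/18, 1013/36]
→ [66, 96, 28]

at x=1,y=1 over L1,L2,L3:
after L1 α=1/2: [53, 44, 113]
after L2 α=5/7: [491/7, 958/7, 1231/7]
after L3 α=6/7: [9185/49, 4822/49, 6145/49]
rounded: [187, 98, 125]

query (1,1) [L1,L4,L5,L6,L7,L8] — begin 0,0,0
+L1 (α=1/2) → [53, 44, 113]
+L4 (α=1/2) → [31, 233/2, 271/2]
+L5 (α=3/7) → [100, 949/7, 1058/7]
+L6 (α=1/2) → [305/2, 688/7, 781/7]
+L7 (α=1/3) → [523/3, 3056/21, 2066/21]
+L8 (α=1/3) → [1487/9, 10480/63, 9361/63]
rounded: [165, 166, 149]

query (2,0) [L1,L4,L5,L6,L7,L8] — begin 0,0,0
+L1 (α=1/6) → [88/3, 43/3, 70/3]
+L4 (α=5/7) → [926/21, 3911/21, 3515/21]
+L5 (α=0) → [926/21, 3911/21, 3515/21]
+L6 (α=3/4) → [2375/84, 4759/42, 8341/42]
+L7 (α=2/5) → [10607/140, 1215/14, 8789/70]
+L8 (α=1/4) → [44421/560, 4219/56, 33787/280]
= [79, 75, 121]


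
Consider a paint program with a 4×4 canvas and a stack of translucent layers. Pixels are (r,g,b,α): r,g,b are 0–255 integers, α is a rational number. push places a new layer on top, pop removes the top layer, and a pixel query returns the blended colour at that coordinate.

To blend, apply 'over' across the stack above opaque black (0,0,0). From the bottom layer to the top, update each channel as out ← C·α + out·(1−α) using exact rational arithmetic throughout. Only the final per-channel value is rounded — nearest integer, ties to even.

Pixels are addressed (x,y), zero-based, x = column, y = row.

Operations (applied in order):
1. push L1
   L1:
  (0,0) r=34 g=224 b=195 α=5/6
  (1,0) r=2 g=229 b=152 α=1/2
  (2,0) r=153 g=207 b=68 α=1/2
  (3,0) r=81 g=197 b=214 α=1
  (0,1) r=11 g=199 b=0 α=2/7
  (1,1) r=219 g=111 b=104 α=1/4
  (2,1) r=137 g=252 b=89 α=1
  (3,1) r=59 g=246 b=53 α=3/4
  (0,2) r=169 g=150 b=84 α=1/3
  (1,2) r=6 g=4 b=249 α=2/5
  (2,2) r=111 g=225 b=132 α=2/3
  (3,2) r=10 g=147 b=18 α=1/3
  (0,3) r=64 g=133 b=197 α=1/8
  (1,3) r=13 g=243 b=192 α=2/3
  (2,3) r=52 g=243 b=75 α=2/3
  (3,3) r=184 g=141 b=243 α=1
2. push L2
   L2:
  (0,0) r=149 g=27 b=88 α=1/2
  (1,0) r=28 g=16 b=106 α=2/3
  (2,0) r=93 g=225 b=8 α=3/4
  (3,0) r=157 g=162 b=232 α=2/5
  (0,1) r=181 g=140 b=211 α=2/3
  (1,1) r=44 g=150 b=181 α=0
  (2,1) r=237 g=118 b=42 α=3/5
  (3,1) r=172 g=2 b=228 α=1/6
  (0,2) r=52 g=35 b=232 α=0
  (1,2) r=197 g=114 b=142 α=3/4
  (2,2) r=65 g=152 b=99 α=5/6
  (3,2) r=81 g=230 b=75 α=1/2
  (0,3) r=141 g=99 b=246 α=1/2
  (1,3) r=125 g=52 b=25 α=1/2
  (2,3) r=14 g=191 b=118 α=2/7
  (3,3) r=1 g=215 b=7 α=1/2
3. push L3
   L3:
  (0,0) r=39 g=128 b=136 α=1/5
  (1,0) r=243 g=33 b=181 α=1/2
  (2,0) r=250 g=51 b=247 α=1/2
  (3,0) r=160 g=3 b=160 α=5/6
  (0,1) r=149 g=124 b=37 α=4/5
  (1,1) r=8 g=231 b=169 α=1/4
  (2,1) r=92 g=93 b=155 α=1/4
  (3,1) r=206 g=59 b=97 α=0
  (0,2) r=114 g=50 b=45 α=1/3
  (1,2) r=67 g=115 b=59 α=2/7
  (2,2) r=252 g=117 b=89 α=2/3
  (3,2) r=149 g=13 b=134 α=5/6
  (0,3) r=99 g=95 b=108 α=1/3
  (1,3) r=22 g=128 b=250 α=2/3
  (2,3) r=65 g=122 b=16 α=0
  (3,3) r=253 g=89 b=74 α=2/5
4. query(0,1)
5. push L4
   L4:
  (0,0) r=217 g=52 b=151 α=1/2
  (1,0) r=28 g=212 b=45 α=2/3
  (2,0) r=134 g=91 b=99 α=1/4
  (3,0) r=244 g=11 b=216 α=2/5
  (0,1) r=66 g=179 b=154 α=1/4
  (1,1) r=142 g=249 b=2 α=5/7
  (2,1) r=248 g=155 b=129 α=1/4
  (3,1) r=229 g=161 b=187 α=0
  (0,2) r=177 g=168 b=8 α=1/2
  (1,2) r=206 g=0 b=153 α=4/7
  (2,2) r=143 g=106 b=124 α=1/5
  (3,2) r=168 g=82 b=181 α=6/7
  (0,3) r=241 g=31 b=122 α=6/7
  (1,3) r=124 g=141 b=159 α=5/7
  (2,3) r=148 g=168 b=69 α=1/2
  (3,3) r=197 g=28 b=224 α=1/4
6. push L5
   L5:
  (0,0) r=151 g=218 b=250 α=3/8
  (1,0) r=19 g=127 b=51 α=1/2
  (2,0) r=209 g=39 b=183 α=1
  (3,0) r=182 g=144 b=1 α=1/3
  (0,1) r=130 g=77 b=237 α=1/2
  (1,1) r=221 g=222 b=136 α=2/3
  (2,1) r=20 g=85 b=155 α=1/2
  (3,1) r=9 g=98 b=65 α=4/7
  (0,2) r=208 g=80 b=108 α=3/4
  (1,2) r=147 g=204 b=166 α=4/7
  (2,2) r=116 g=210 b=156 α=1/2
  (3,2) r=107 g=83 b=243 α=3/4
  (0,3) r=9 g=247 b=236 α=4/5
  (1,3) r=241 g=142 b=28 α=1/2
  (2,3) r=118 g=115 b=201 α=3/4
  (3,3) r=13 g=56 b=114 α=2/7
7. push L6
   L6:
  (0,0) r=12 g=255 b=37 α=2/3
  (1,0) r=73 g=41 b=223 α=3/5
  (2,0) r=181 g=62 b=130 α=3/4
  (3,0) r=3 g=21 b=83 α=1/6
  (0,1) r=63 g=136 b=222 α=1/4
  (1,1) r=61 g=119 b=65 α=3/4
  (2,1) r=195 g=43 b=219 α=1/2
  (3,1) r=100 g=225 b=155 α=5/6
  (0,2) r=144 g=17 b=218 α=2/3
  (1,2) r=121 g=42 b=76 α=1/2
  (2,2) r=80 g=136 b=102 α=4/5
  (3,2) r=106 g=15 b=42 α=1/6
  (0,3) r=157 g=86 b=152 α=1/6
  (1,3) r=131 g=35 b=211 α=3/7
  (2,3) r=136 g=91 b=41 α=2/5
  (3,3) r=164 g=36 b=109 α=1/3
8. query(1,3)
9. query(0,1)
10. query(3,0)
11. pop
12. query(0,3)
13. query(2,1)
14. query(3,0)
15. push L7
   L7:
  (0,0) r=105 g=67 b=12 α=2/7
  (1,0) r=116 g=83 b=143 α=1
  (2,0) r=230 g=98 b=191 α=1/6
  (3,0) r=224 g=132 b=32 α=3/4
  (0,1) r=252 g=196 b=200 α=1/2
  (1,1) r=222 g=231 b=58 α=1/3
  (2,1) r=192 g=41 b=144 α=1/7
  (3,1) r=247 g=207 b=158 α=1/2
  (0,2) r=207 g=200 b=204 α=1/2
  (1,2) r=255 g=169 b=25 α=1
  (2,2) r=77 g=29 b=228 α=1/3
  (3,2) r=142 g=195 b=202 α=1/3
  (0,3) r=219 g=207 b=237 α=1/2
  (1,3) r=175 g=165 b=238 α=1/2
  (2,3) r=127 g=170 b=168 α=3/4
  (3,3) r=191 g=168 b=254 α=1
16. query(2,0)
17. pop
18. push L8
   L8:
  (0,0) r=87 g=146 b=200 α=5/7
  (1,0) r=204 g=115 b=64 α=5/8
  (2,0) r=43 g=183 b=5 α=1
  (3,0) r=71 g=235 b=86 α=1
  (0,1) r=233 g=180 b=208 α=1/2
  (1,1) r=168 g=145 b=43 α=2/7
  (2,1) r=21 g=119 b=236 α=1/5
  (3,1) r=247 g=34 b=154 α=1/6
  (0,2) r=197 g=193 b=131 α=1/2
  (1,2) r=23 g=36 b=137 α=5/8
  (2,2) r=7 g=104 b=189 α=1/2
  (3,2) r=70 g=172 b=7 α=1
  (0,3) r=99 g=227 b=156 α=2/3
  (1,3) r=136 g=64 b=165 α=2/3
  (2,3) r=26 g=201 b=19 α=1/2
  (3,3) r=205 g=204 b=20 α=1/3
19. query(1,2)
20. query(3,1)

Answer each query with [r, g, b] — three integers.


query (0,1) [L1,L2,L3] — begin 0,0,0
L1 α=2/7: [22/7, 398/7, 0]
L2 α=2/3: [852/7, 786/7, 422/3]
L3 α=4/5: [5024/35, 4258/35, 866/15]
→ [144, 122, 58]

query (1,3) [L1,L2,L3,L4,L5,L6] — begin 0,0,0
+L1 (α=2/3) → [26/3, 162, 128]
+L2 (α=1/2) → [401/6, 107, 153/2]
+L3 (α=2/3) → [665/18, 121, 1153/6]
+L4 (α=5/7) → [6245/63, 947/7, 3538/21]
+L5 (α=1/2) → [10714/63, 1941/14, 2063/21]
+L6 (α=3/7) → [67615/441, 4617/49, 21545/147]
→ [153, 94, 147]

at x=0,y=1 over L1,L2,L3,L4,L5,L6:
after L1 α=2/7: [22/7, 398/7, 0]
after L2 α=2/3: [852/7, 786/7, 422/3]
after L3 α=4/5: [5024/35, 4258/35, 866/15]
after L4 α=1/4: [8691/70, 19039/140, 409/5]
after L5 α=1/2: [17791/140, 29819/280, 797/5]
after L6 α=1/4: [62193/560, 127537/1120, 3501/20]
rounded: [111, 114, 175]

(3,0) stack=L1,L2,L3,L4,L5,L6; from [0,0,0]:
after L1 α=1: [81, 197, 214]
after L2 α=2/5: [557/5, 183, 1106/5]
after L3 α=5/6: [1519/10, 33, 851/5]
after L4 α=2/5: [9437/50, 121/5, 4713/25]
after L5 α=1/3: [13987/75, 962/15, 9451/75]
after L6 α=1/6: [7016/45, 1025/18, 5348/45]
→ [156, 57, 119]

query (0,3) [L1,L2,L3,L4,L5] — begin 0,0,0
+L1 (α=1/8) → [8, 133/8, 197/8]
+L2 (α=1/2) → [149/2, 925/16, 2165/16]
+L3 (α=1/3) → [248/3, 1685/24, 3029/24]
+L4 (α=6/7) → [4586/21, 6149/168, 20597/168]
+L5 (α=4/5) → [5342/105, 172133/840, 179189/840]
→ [51, 205, 213]

query (2,1) [L1,L2,L3,L4,L5] — begin 0,0,0
+L1 (α=1) → [137, 252, 89]
+L2 (α=3/5) → [197, 858/5, 304/5]
+L3 (α=1/4) → [683/4, 3039/20, 1687/20]
+L4 (α=1/4) → [3041/16, 12217/80, 7641/80]
+L5 (α=1/2) → [3361/32, 19017/160, 20041/160]
rounded: [105, 119, 125]

(3,0) stack=L1,L2,L3,L4,L5; from [0,0,0]:
L1 α=1: [81, 197, 214]
L2 α=2/5: [557/5, 183, 1106/5]
L3 α=5/6: [1519/10, 33, 851/5]
L4 α=2/5: [9437/50, 121/5, 4713/25]
L5 α=1/3: [13987/75, 962/15, 9451/75]
rounded: [186, 64, 126]

(2,0) stack=L1,L2,L3,L4,L5,L7; from [0,0,0]:
+L1 (α=1/2) → [153/2, 207/2, 34]
+L2 (α=3/4) → [711/8, 1557/8, 29/2]
+L3 (α=1/2) → [2711/16, 1965/16, 523/4]
+L4 (α=1/4) → [10277/64, 7351/64, 1965/16]
+L5 (α=1) → [209, 39, 183]
+L7 (α=1/6) → [425/2, 293/6, 553/3]
rounded: [212, 49, 184]

query (1,2) [L1,L2,L3,L4,L5,L8] — begin 0,0,0
+L1 (α=2/5) → [12/5, 8/5, 498/5]
+L2 (α=3/4) → [2967/20, 859/10, 657/5]
+L3 (α=2/7) → [3503/28, 1319/14, 775/7]
+L4 (α=4/7) → [33581/196, 3957/98, 6609/49]
+L5 (α=4/7) → [215991/1372, 91839/686, 52363/343]
+L8 (α=5/8) → [805753/10976, 398997/5488, 98011/686]
rounded: [73, 73, 143]

(3,1) stack=L1,L2,L3,L4,L5,L8; from [0,0,0]:
L1 α=3/4: [177/4, 369/2, 159/4]
L2 α=1/6: [1573/24, 1849/12, 569/8]
L3 α=0: [1573/24, 1849/12, 569/8]
L4 α=0: [1573/24, 1849/12, 569/8]
L5 α=4/7: [1861/56, 3417/28, 541/8]
L8 α=1/6: [23137/336, 18037/168, 3937/48]
rounded: [69, 107, 82]


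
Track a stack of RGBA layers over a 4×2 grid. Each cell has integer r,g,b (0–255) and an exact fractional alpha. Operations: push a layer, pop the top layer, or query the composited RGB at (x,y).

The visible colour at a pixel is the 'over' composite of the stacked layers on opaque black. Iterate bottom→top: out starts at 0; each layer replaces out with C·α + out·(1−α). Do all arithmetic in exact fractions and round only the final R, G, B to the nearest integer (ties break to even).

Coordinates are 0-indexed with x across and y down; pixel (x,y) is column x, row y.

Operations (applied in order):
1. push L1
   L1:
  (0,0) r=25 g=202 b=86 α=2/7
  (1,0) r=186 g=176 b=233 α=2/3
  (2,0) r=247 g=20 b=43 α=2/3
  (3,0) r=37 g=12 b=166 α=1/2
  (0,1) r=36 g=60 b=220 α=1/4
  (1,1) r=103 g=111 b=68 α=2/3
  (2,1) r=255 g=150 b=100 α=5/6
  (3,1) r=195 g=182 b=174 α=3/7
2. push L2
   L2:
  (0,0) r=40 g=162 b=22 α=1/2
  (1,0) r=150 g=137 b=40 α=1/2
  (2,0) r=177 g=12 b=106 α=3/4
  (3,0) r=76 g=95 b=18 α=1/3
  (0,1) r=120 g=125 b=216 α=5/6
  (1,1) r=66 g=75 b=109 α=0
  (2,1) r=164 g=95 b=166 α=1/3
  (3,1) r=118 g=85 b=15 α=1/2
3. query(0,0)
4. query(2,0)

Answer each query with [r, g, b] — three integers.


query (0,0) [L1,L2] — begin 0,0,0
+L1 (α=2/7) → [50/7, 404/7, 172/7]
+L2 (α=1/2) → [165/7, 769/7, 163/7]
→ [24, 110, 23]

query (2,0) [L1,L2] — begin 0,0,0
+L1 (α=2/3) → [494/3, 40/3, 86/3]
+L2 (α=3/4) → [2087/12, 37/3, 260/3]
→ [174, 12, 87]


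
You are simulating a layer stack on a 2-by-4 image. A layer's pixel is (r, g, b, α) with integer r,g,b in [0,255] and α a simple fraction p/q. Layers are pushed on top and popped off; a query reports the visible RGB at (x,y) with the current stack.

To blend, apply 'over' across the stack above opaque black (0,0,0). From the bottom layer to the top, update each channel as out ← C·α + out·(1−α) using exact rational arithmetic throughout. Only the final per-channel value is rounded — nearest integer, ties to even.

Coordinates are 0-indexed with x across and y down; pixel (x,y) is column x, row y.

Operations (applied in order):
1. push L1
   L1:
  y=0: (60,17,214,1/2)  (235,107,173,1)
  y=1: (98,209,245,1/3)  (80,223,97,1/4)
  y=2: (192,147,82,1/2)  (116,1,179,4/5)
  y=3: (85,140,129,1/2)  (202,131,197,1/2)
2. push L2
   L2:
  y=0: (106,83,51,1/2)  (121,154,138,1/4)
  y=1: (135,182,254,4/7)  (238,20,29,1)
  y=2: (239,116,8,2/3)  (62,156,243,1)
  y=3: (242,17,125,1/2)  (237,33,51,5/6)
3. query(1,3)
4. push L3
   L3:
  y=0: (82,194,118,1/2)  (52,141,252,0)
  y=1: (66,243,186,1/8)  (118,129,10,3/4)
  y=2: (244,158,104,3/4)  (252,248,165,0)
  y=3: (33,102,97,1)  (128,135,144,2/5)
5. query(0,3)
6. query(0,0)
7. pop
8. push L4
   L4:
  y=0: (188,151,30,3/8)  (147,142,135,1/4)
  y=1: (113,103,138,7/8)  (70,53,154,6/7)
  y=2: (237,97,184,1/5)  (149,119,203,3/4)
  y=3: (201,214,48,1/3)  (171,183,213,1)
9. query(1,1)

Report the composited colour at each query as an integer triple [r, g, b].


at x=1,y=3 over L1,L2:
L1 α=1/2: [101, 131/2, 197/2]
L2 α=5/6: [643/3, 461/12, 707/12]
= [214, 38, 59]

at x=0,y=3 over L1,L2,L3:
after L1 α=1/2: [85/2, 70, 129/2]
after L2 α=1/2: [569/4, 87/2, 379/4]
after L3 α=1: [33, 102, 97]
= [33, 102, 97]

(0,0) stack=L1,L2,L3; from [0,0,0]:
+L1 (α=1/2) → [30, 17/2, 107]
+L2 (α=1/2) → [68, 183/4, 79]
+L3 (α=1/2) → [75, 959/8, 197/2]
rounded: [75, 120, 98]

(1,1) stack=L1,L2,L4; from [0,0,0]:
+L1 (α=1/4) → [20, 223/4, 97/4]
+L2 (α=1) → [238, 20, 29]
+L4 (α=6/7) → [94, 338/7, 953/7]
= [94, 48, 136]


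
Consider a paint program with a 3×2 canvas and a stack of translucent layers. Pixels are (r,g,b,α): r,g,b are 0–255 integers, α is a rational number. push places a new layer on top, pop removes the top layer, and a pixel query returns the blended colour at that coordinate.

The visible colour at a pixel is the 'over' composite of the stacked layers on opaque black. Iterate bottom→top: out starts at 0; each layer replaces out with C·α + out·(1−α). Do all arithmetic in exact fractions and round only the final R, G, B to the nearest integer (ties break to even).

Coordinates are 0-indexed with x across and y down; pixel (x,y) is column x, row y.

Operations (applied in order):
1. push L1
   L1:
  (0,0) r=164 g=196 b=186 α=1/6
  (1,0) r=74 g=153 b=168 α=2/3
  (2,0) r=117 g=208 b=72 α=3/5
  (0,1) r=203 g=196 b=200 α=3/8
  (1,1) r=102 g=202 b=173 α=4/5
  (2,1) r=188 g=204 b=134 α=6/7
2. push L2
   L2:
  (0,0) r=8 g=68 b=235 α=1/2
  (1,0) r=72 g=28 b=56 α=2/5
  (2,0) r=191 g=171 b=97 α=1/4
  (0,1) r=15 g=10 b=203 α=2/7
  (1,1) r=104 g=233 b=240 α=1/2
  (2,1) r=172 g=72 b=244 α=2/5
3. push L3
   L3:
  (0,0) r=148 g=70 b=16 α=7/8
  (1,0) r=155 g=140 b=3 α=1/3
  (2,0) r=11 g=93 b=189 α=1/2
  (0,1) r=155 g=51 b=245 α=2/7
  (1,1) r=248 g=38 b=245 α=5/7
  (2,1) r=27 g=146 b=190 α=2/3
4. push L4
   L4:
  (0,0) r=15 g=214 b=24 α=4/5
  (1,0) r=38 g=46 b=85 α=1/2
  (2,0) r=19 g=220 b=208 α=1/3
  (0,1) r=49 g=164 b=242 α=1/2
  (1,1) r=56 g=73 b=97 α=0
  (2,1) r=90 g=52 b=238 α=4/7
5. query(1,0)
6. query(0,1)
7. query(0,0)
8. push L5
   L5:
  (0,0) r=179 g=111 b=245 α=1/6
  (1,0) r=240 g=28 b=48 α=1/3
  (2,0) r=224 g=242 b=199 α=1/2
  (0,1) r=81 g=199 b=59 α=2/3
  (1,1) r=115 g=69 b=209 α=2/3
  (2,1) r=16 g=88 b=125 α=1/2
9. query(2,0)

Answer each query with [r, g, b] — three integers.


at x=1,y=0 over L1,L2,L3,L4:
after L1 α=2/3: [148/3, 102, 112]
after L2 α=2/5: [292/5, 362/5, 448/5]
after L3 α=1/3: [453/5, 1424/15, 911/15]
after L4 α=1/2: [643/10, 1057/15, 1093/15]
= [64, 70, 73]

query (0,1) [L1,L2,L3,L4] — begin 0,0,0
+L1 (α=3/8) → [609/8, 147/2, 75]
+L2 (α=2/7) → [3285/56, 775/14, 781/7]
+L3 (α=2/7) → [33785/392, 5303/98, 7335/49]
+L4 (α=1/2) → [52993/784, 21375/196, 19193/98]
→ [68, 109, 196]

query (0,0) [L1,L2,L3,L4] — begin 0,0,0
after L1 α=1/6: [82/3, 98/3, 31]
after L2 α=1/2: [53/3, 151/3, 133]
after L3 α=7/8: [3161/24, 1621/24, 245/8]
after L4 α=4/5: [4601/120, 4433/24, 1013/40]
→ [38, 185, 25]

(2,0) stack=L1,L2,L3,L4,L5; from [0,0,0]:
+L1 (α=3/5) → [351/5, 624/5, 216/5]
+L2 (α=1/4) → [502/5, 2727/20, 1133/20]
+L3 (α=1/2) → [557/10, 4587/40, 4913/40]
+L4 (α=1/3) → [652/15, 8987/60, 9073/60]
+L5 (α=1/2) → [2006/15, 23507/120, 21013/120]
rounded: [134, 196, 175]


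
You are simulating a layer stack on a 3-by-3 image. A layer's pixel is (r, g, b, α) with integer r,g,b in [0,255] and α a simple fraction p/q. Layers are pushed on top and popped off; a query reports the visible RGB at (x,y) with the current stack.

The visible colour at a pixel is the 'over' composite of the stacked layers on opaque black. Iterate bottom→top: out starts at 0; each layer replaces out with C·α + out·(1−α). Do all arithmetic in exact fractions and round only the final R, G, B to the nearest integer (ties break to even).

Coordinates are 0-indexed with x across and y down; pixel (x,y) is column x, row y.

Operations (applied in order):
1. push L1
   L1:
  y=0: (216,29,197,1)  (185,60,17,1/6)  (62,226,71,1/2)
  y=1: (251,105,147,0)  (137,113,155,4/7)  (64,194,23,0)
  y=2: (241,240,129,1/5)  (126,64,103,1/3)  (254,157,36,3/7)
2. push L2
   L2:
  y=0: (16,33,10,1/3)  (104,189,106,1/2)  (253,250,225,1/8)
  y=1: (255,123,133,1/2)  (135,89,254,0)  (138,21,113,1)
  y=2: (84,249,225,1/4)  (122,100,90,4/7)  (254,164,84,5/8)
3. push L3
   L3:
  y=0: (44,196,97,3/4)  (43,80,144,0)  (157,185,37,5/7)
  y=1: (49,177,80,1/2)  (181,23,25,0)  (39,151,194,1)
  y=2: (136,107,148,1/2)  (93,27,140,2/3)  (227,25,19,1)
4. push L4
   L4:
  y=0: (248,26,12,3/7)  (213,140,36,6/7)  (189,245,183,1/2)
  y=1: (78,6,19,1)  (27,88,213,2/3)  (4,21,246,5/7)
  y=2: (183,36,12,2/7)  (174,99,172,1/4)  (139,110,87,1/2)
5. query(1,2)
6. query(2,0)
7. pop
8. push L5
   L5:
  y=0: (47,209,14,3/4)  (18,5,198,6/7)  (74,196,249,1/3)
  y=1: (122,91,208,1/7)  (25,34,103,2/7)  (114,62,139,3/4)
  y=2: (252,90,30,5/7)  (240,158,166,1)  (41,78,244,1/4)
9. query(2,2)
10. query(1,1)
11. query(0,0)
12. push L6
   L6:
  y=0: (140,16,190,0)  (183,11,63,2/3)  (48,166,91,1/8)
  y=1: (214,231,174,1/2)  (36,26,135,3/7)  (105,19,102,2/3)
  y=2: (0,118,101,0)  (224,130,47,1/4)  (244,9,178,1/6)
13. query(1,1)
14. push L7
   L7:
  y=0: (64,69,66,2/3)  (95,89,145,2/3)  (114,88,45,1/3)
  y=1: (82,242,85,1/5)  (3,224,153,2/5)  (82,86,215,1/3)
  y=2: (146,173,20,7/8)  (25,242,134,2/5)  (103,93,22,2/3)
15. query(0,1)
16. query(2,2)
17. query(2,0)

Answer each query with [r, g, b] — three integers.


query (1,2) [L1,L2,L3,L4] — begin 0,0,0
after L1 α=1/3: [42, 64/3, 103/3]
after L2 α=4/7: [614/7, 464/7, 463/7]
after L3 α=2/3: [1916/21, 842/21, 2423/21]
after L4 α=1/4: [1567/14, 1535/28, 3627/28]
= [112, 55, 130]

at x=2,y=0 over L1,L2,L3,L4:
after L1 α=1/2: [31, 113, 71/2]
after L2 α=1/8: [235/4, 1041/8, 947/16]
after L3 α=5/7: [1805/14, 4741/28, 2427/56]
after L4 α=1/2: [4451/28, 11601/56, 12675/112]
= [159, 207, 113]

(2,2) stack=L1,L2,L3,L5; from [0,0,0]:
+L1 (α=3/7) → [762/7, 471/7, 108/7]
+L2 (α=5/8) → [1397/7, 7153/56, 408/7]
+L3 (α=1) → [227, 25, 19]
+L5 (α=1/4) → [361/2, 153/4, 301/4]
= [180, 38, 75]

(1,1) stack=L1,L2,L3,L5; from [0,0,0]:
after L1 α=4/7: [548/7, 452/7, 620/7]
after L2 α=0: [548/7, 452/7, 620/7]
after L3 α=0: [548/7, 452/7, 620/7]
after L5 α=2/7: [3090/49, 2736/49, 4542/49]
= [63, 56, 93]

(0,0) stack=L1,L2,L3,L5; from [0,0,0]:
+L1 (α=1) → [216, 29, 197]
+L2 (α=1/3) → [448/3, 91/3, 404/3]
+L3 (α=3/4) → [211/3, 1855/12, 1277/12]
+L5 (α=3/4) → [317/6, 9379/48, 1781/48]
→ [53, 195, 37]

(1,1) stack=L1,L2,L3,L5,L6; from [0,0,0]:
after L1 α=4/7: [548/7, 452/7, 620/7]
after L2 α=0: [548/7, 452/7, 620/7]
after L3 α=0: [548/7, 452/7, 620/7]
after L5 α=2/7: [3090/49, 2736/49, 4542/49]
after L6 α=3/7: [17652/343, 14766/343, 38013/343]
→ [51, 43, 111]

at x=0,y=1 over L1,L2,L3,L5,L6,L7:
after L1 α=0: [0, 0, 0]
after L2 α=1/2: [255/2, 123/2, 133/2]
after L3 α=1/2: [353/4, 477/4, 293/4]
after L5 α=1/7: [1303/14, 1613/14, 185/2]
after L6 α=1/2: [4299/28, 4847/28, 533/4]
after L7 α=1/5: [4873/35, 6541/35, 618/5]
→ [139, 187, 124]

at x=2,y=2 over L1,L2,L3,L5,L6,L7:
after L1 α=3/7: [762/7, 471/7, 108/7]
after L2 α=5/8: [1397/7, 7153/56, 408/7]
after L3 α=1: [227, 25, 19]
after L5 α=1/4: [361/2, 153/4, 301/4]
after L6 α=1/6: [2293/12, 267/8, 739/8]
after L7 α=2/3: [4765/36, 585/8, 1091/24]
= [132, 73, 45]

query (2,0) [L1,L2,L3,L5,L6,L7] — begin 0,0,0
+L1 (α=1/2) → [31, 113, 71/2]
+L2 (α=1/8) → [235/4, 1041/8, 947/16]
+L3 (α=5/7) → [1805/14, 4741/28, 2427/56]
+L5 (α=1/3) → [2323/21, 2495/14, 3133/28]
+L6 (α=1/8) → [2467/24, 2827/16, 3497/32]
+L7 (α=1/3) → [3835/36, 1177/8, 4217/48]
rounded: [107, 147, 88]


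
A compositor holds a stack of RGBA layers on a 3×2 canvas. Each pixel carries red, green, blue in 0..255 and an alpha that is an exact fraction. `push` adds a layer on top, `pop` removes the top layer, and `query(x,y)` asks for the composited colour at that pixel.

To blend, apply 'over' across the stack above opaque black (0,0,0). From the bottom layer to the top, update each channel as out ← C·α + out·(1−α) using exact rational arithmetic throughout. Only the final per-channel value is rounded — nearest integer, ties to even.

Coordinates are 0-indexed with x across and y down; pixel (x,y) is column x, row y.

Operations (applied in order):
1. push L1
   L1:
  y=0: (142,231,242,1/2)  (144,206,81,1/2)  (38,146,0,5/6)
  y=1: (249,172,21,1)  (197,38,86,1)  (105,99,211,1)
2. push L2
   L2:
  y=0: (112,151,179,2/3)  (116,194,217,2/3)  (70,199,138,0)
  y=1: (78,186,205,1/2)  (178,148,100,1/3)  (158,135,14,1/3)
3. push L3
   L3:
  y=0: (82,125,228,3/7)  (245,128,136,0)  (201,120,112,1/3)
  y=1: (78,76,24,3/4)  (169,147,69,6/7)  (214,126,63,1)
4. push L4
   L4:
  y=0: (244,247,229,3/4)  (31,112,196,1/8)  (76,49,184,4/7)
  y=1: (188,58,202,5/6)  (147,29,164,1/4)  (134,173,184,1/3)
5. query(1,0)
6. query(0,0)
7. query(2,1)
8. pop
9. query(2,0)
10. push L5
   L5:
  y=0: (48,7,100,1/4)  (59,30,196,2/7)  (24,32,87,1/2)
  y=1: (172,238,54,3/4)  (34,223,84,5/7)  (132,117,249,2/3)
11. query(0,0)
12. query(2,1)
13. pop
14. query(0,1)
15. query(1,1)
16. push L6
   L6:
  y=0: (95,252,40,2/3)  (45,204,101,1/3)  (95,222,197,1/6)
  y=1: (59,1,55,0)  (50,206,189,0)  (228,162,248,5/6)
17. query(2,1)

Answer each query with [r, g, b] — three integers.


query (1,0) [L1,L2,L3,L4] — begin 0,0,0
+L1 (α=1/2) → [72, 103, 81/2]
+L2 (α=2/3) → [304/3, 491/3, 949/6]
+L3 (α=0) → [304/3, 491/3, 949/6]
+L4 (α=1/8) → [2221/24, 3773/24, 7819/48]
rounded: [93, 157, 163]

at x=0,y=0 over L1,L2,L3,L4:
after L1 α=1/2: [71, 231/2, 121]
after L2 α=2/3: [295/3, 835/6, 479/3]
after L3 α=3/7: [274/3, 2795/21, 3968/21]
after L4 α=3/4: [1235/6, 4589/21, 18395/84]
= [206, 219, 219]

(2,1) stack=L1,L2,L3,L4; from [0,0,0]:
+L1 (α=1) → [105, 99, 211]
+L2 (α=1/3) → [368/3, 111, 436/3]
+L3 (α=1) → [214, 126, 63]
+L4 (α=1/3) → [562/3, 425/3, 310/3]
→ [187, 142, 103]

(2,0) stack=L1,L2,L3; from [0,0,0]:
L1 α=5/6: [95/3, 365/3, 0]
L2 α=0: [95/3, 365/3, 0]
L3 α=1/3: [793/9, 1090/9, 112/3]
→ [88, 121, 37]

(0,0) stack=L1,L2,L3,L5; from [0,0,0]:
L1 α=1/2: [71, 231/2, 121]
L2 α=2/3: [295/3, 835/6, 479/3]
L3 α=3/7: [274/3, 2795/21, 3968/21]
L5 α=1/4: [161/2, 711/7, 1167/7]
→ [80, 102, 167]

query (2,1) [L1,L2,L3,L5] — begin 0,0,0
+L1 (α=1) → [105, 99, 211]
+L2 (α=1/3) → [368/3, 111, 436/3]
+L3 (α=1) → [214, 126, 63]
+L5 (α=2/3) → [478/3, 120, 187]
→ [159, 120, 187]

(0,1) stack=L1,L2,L3; from [0,0,0]:
L1 α=1: [249, 172, 21]
L2 α=1/2: [327/2, 179, 113]
L3 α=3/4: [795/8, 407/4, 185/4]
→ [99, 102, 46]

at x=1,y=1 over L1,L2,L3:
after L1 α=1: [197, 38, 86]
after L2 α=1/3: [572/3, 224/3, 272/3]
after L3 α=6/7: [3614/21, 410/3, 1514/21]
→ [172, 137, 72]

at x=2,y=1 over L1,L2,L3,L6:
after L1 α=1: [105, 99, 211]
after L2 α=1/3: [368/3, 111, 436/3]
after L3 α=1: [214, 126, 63]
after L6 α=5/6: [677/3, 156, 1303/6]
rounded: [226, 156, 217]
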